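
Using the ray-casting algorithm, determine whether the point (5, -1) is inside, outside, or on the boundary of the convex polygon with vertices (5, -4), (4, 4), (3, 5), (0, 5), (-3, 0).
The point (5, -1) lies strictly outside the polygon

Cast a horizontal ray to the right from the query point and count how many polygon edges it crosses (each edge strictly once or zero times, handled with the usual half-open convention). 
Parity of crossings → even ⇒ outside.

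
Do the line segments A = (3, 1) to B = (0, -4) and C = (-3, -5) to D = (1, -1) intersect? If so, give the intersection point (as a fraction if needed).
No (intersection of containing lines falls outside at least one segment)

Parametrize and solve: t = 0, s = 3/2. At least one of these is outside [0, 1], so the segments do not intersect.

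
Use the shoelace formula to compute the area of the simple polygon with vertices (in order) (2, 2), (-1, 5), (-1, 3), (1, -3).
Area = 11

Shoelace formula: Area = (1/2) |Σ_i (x_i · y_{i+1} − x_{i+1} · y_i)| (indices mod n). Compute each cross term:
  (2)(5) − (-1)(2) = 12
  (-1)(3) − (-1)(5) = 2
  (-1)(-3) − (1)(3) = 0
  (1)(2) − (2)(-3) = 8
Sum = 22, so (signed) Area = 22/2 = 11, |Area| = 11.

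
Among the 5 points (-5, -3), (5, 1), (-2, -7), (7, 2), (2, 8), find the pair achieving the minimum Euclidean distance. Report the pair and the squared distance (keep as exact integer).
Pair = ((5, 1), (7, 2)); squared distance = 5

Compute all C(5, 2) = 10 pairwise squared distances (x_i − x_j)² + (y_i − y_j)². The minimum is 5, attained by the pair ((5, 1), (7, 2)).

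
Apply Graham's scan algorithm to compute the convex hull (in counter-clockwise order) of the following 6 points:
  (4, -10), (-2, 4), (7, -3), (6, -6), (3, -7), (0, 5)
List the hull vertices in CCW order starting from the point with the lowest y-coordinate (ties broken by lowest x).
Hull (CCW) = [(4, -10), (6, -6), (7, -3), (0, 5), (-2, 4)]

Graham scan procedure:
  1. Find the pivot p₀ = point with lowest y (tie → lowest x): (4, -10).
  2. Sort the remaining points by polar angle around p₀.
  3. Walk through sorted points, maintaining a stack; pop the top while the last three entries make a non-left turn (cross product ≤ 0).
  4. Final stack is the convex hull in CCW order: (4, -10), (6, -6), (7, -3), (0, 5), (-2, 4).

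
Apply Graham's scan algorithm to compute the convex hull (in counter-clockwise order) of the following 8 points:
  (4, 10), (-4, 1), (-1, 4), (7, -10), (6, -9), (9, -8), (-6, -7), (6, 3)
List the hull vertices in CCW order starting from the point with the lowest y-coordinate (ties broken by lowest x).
Hull (CCW) = [(7, -10), (9, -8), (6, 3), (4, 10), (-4, 1), (-6, -7)]

Graham scan procedure:
  1. Find the pivot p₀ = point with lowest y (tie → lowest x): (7, -10).
  2. Sort the remaining points by polar angle around p₀.
  3. Walk through sorted points, maintaining a stack; pop the top while the last three entries make a non-left turn (cross product ≤ 0).
  4. Final stack is the convex hull in CCW order: (7, -10), (9, -8), (6, 3), (4, 10), (-4, 1), (-6, -7).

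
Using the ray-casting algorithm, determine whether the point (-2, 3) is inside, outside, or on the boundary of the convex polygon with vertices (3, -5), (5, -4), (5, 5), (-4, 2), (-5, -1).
The point (-2, 3) lies strictly outside the polygon

Cast a horizontal ray to the right from the query point and count how many polygon edges it crosses (each edge strictly once or zero times, handled with the usual half-open convention). 
Parity of crossings → even ⇒ outside.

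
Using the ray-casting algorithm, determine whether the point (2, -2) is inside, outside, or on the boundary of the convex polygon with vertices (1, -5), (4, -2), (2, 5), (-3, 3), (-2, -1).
The point (2, -2) lies strictly inside the polygon

Cast a horizontal ray to the right from the query point and count how many polygon edges it crosses (each edge strictly once or zero times, handled with the usual half-open convention). 
Parity of crossings → odd ⇒ inside.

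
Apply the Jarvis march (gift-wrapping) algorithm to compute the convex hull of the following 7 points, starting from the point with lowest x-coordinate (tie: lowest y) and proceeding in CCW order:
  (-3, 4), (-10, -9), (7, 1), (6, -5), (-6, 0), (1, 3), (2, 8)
Hull (CCW) = [(-10, -9), (6, -5), (7, 1), (2, 8), (-3, 4), (-6, 0)]

Jarvis march: at each step, from the current hull vertex p, select the next vertex q as the point such that every other point lies strictly to the left of (or on) the directed line p → q. (Equivalently: for every other point r, the cross product (q − p) × (r − p) ≥ 0.)
Starting point (lowest x, tie lowest y): (-10, -9). Wrap until returning to start. Resulting hull: (-10, -9), (6, -5), (7, 1), (2, 8), (-3, 4), (-6, 0).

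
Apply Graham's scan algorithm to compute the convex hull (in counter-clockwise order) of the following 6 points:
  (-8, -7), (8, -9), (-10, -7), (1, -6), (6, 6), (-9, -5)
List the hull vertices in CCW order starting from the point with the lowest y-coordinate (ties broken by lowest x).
Hull (CCW) = [(8, -9), (6, 6), (-9, -5), (-10, -7)]

Graham scan procedure:
  1. Find the pivot p₀ = point with lowest y (tie → lowest x): (8, -9).
  2. Sort the remaining points by polar angle around p₀.
  3. Walk through sorted points, maintaining a stack; pop the top while the last three entries make a non-left turn (cross product ≤ 0).
  4. Final stack is the convex hull in CCW order: (8, -9), (6, 6), (-9, -5), (-10, -7).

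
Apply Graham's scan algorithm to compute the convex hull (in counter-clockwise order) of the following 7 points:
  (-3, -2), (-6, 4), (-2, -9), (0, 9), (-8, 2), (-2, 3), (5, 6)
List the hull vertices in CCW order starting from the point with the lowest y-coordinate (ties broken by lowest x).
Hull (CCW) = [(-2, -9), (5, 6), (0, 9), (-6, 4), (-8, 2)]

Graham scan procedure:
  1. Find the pivot p₀ = point with lowest y (tie → lowest x): (-2, -9).
  2. Sort the remaining points by polar angle around p₀.
  3. Walk through sorted points, maintaining a stack; pop the top while the last three entries make a non-left turn (cross product ≤ 0).
  4. Final stack is the convex hull in CCW order: (-2, -9), (5, 6), (0, 9), (-6, 4), (-8, 2).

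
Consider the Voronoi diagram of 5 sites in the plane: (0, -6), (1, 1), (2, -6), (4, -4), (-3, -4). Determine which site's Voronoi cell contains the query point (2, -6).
Nearest site = (2, -6)

The Voronoi cell of site s contains exactly those query points closer to s than to any other site. Compute squared distances from q = (2, -6) to each site:
  (2 − 2)² + (-6 − -6)² = 0
  (0 − 2)² + (-6 − -6)² = 4
  (4 − 2)² + (-4 − -6)² = 8
  (-3 − 2)² + (-4 − -6)² = 29
  (1 − 2)² + (1 − -6)² = 50
Minimum is attained by (2, -6), so q lies in its Voronoi cell.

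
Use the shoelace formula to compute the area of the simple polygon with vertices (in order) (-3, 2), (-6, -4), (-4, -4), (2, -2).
Area = 23

Shoelace formula: Area = (1/2) |Σ_i (x_i · y_{i+1} − x_{i+1} · y_i)| (indices mod n). Compute each cross term:
  (-3)(-4) − (-6)(2) = 24
  (-6)(-4) − (-4)(-4) = 8
  (-4)(-2) − (2)(-4) = 16
  (2)(2) − (-3)(-2) = -2
Sum = 46, so (signed) Area = 46/2 = 23, |Area| = 23.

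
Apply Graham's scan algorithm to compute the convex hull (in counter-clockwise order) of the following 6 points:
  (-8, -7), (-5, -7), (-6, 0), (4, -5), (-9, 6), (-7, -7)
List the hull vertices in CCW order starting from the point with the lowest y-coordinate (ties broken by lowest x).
Hull (CCW) = [(-8, -7), (-5, -7), (4, -5), (-9, 6)]

Graham scan procedure:
  1. Find the pivot p₀ = point with lowest y (tie → lowest x): (-8, -7).
  2. Sort the remaining points by polar angle around p₀.
  3. Walk through sorted points, maintaining a stack; pop the top while the last three entries make a non-left turn (cross product ≤ 0).
  4. Final stack is the convex hull in CCW order: (-8, -7), (-5, -7), (4, -5), (-9, 6).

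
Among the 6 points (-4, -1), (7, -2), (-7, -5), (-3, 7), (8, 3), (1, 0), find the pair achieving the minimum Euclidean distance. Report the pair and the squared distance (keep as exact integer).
Pair = ((-4, -1), (-7, -5)); squared distance = 25

Compute all C(6, 2) = 15 pairwise squared distances (x_i − x_j)² + (y_i − y_j)². The minimum is 25, attained by the pair ((-4, -1), (-7, -5)).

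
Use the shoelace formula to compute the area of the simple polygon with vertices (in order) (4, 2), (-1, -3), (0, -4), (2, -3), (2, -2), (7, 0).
Area = 16

Shoelace formula: Area = (1/2) |Σ_i (x_i · y_{i+1} − x_{i+1} · y_i)| (indices mod n). Compute each cross term:
  (4)(-3) − (-1)(2) = -10
  (-1)(-4) − (0)(-3) = 4
  (0)(-3) − (2)(-4) = 8
  (2)(-2) − (2)(-3) = 2
  (2)(0) − (7)(-2) = 14
  (7)(2) − (4)(0) = 14
Sum = 32, so (signed) Area = 32/2 = 16, |Area| = 16.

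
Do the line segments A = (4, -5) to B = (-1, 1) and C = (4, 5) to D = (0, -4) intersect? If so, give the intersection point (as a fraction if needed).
Yes; intersection at (76/69, -35/23) (t = 40/69 on AB, s = 50/69 on CD)

Parametrize AB as A + t(B − A) = (4 + -5 t, -5 + 6 t) and CD as C + s(D − C) = (4 + -4 s, 5 + -9 s). Solve the linear system for (t, s). Determinant = -69 ≠ 0, so a unique intersection of the containing lines exists. Solution: t = 40/69, s = 50/69 — both in [0, 1], so the segments cross. Intersection point: (76/69, -35/23).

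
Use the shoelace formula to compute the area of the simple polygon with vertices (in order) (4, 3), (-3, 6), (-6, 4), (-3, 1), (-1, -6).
Area = 103/2

Shoelace formula: Area = (1/2) |Σ_i (x_i · y_{i+1} − x_{i+1} · y_i)| (indices mod n). Compute each cross term:
  (4)(6) − (-3)(3) = 33
  (-3)(4) − (-6)(6) = 24
  (-6)(1) − (-3)(4) = 6
  (-3)(-6) − (-1)(1) = 19
  (-1)(3) − (4)(-6) = 21
Sum = 103, so (signed) Area = 103/2 = 103/2, |Area| = 103/2.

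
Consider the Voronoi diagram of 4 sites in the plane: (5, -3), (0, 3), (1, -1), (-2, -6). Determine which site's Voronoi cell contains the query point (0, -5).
Nearest site = (-2, -6)

The Voronoi cell of site s contains exactly those query points closer to s than to any other site. Compute squared distances from q = (0, -5) to each site:
  (-2 − 0)² + (-6 − -5)² = 5
  (1 − 0)² + (-1 − -5)² = 17
  (5 − 0)² + (-3 − -5)² = 29
  (0 − 0)² + (3 − -5)² = 64
Minimum is attained by (-2, -6), so q lies in its Voronoi cell.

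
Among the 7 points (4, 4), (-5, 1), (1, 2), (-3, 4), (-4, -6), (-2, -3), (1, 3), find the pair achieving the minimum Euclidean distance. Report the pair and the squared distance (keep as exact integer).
Pair = ((1, 2), (1, 3)); squared distance = 1

Compute all C(7, 2) = 21 pairwise squared distances (x_i − x_j)² + (y_i − y_j)². The minimum is 1, attained by the pair ((1, 2), (1, 3)).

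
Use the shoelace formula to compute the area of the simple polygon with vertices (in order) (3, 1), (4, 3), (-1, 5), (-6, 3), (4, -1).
Area = 28

Shoelace formula: Area = (1/2) |Σ_i (x_i · y_{i+1} − x_{i+1} · y_i)| (indices mod n). Compute each cross term:
  (3)(3) − (4)(1) = 5
  (4)(5) − (-1)(3) = 23
  (-1)(3) − (-6)(5) = 27
  (-6)(-1) − (4)(3) = -6
  (4)(1) − (3)(-1) = 7
Sum = 56, so (signed) Area = 56/2 = 28, |Area| = 28.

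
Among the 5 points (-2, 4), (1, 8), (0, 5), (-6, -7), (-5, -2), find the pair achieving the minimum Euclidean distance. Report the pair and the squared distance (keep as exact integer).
Pair = ((-2, 4), (0, 5)); squared distance = 5

Compute all C(5, 2) = 10 pairwise squared distances (x_i − x_j)² + (y_i − y_j)². The minimum is 5, attained by the pair ((-2, 4), (0, 5)).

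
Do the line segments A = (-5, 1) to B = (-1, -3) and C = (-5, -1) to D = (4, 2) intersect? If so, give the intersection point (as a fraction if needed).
Yes; intersection at (-7/2, -1/2) (t = 3/8 on AB, s = 1/6 on CD)

Parametrize AB as A + t(B − A) = (-5 + 4 t, 1 + -4 t) and CD as C + s(D − C) = (-5 + 9 s, -1 + 3 s). Solve the linear system for (t, s). Determinant = -48 ≠ 0, so a unique intersection of the containing lines exists. Solution: t = 3/8, s = 1/6 — both in [0, 1], so the segments cross. Intersection point: (-7/2, -1/2).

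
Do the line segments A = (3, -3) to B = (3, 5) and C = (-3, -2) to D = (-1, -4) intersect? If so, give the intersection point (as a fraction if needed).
No (intersection of containing lines falls outside at least one segment)

Parametrize and solve: t = -5/8, s = 3. At least one of these is outside [0, 1], so the segments do not intersect.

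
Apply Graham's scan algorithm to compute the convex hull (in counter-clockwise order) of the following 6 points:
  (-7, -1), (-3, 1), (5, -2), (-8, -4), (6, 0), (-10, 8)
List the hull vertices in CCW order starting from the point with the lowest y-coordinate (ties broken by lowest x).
Hull (CCW) = [(-8, -4), (5, -2), (6, 0), (-10, 8)]

Graham scan procedure:
  1. Find the pivot p₀ = point with lowest y (tie → lowest x): (-8, -4).
  2. Sort the remaining points by polar angle around p₀.
  3. Walk through sorted points, maintaining a stack; pop the top while the last three entries make a non-left turn (cross product ≤ 0).
  4. Final stack is the convex hull in CCW order: (-8, -4), (5, -2), (6, 0), (-10, 8).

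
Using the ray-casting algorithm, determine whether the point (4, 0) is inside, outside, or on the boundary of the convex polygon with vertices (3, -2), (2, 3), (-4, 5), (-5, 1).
The point (4, 0) lies strictly outside the polygon

Cast a horizontal ray to the right from the query point and count how many polygon edges it crosses (each edge strictly once or zero times, handled with the usual half-open convention). 
Parity of crossings → even ⇒ outside.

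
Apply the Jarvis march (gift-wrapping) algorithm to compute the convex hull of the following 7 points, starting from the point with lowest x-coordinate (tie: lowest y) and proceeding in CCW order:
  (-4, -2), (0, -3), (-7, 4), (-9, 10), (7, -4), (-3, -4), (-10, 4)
Hull (CCW) = [(-10, 4), (-3, -4), (7, -4), (-9, 10)]

Jarvis march: at each step, from the current hull vertex p, select the next vertex q as the point such that every other point lies strictly to the left of (or on) the directed line p → q. (Equivalently: for every other point r, the cross product (q − p) × (r − p) ≥ 0.)
Starting point (lowest x, tie lowest y): (-10, 4). Wrap until returning to start. Resulting hull: (-10, 4), (-3, -4), (7, -4), (-9, 10).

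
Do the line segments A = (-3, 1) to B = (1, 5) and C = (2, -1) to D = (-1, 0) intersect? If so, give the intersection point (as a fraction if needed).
No (intersection of containing lines falls outside at least one segment)

Parametrize and solve: t = -1/16, s = 7/4. At least one of these is outside [0, 1], so the segments do not intersect.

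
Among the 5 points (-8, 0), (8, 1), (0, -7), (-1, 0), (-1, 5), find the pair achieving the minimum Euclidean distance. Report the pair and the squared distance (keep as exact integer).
Pair = ((-1, 0), (-1, 5)); squared distance = 25

Compute all C(5, 2) = 10 pairwise squared distances (x_i − x_j)² + (y_i − y_j)². The minimum is 25, attained by the pair ((-1, 0), (-1, 5)).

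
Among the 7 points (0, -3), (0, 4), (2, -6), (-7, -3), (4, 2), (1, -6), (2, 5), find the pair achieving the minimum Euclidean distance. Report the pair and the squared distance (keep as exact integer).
Pair = ((2, -6), (1, -6)); squared distance = 1

Compute all C(7, 2) = 21 pairwise squared distances (x_i − x_j)² + (y_i − y_j)². The minimum is 1, attained by the pair ((2, -6), (1, -6)).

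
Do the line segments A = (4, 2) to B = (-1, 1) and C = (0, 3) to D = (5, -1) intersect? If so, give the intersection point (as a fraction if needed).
Yes; intersection at (9/5, 39/25) (t = 11/25 on AB, s = 9/25 on CD)

Parametrize AB as A + t(B − A) = (4 + -5 t, 2 + -1 t) and CD as C + s(D − C) = (0 + 5 s, 3 + -4 s). Solve the linear system for (t, s). Determinant = -25 ≠ 0, so a unique intersection of the containing lines exists. Solution: t = 11/25, s = 9/25 — both in [0, 1], so the segments cross. Intersection point: (9/5, 39/25).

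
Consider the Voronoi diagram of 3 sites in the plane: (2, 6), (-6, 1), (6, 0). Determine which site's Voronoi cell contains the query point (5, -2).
Nearest site = (6, 0)

The Voronoi cell of site s contains exactly those query points closer to s than to any other site. Compute squared distances from q = (5, -2) to each site:
  (6 − 5)² + (0 − -2)² = 5
  (2 − 5)² + (6 − -2)² = 73
  (-6 − 5)² + (1 − -2)² = 130
Minimum is attained by (6, 0), so q lies in its Voronoi cell.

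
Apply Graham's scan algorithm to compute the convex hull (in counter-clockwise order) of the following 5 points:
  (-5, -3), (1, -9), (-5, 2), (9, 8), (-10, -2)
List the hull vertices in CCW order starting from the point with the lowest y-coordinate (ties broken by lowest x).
Hull (CCW) = [(1, -9), (9, 8), (-5, 2), (-10, -2)]

Graham scan procedure:
  1. Find the pivot p₀ = point with lowest y (tie → lowest x): (1, -9).
  2. Sort the remaining points by polar angle around p₀.
  3. Walk through sorted points, maintaining a stack; pop the top while the last three entries make a non-left turn (cross product ≤ 0).
  4. Final stack is the convex hull in CCW order: (1, -9), (9, 8), (-5, 2), (-10, -2).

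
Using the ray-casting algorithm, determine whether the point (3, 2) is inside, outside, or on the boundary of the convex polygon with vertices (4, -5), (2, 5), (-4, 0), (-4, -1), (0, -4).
The point (3, 2) lies strictly outside the polygon

Cast a horizontal ray to the right from the query point and count how many polygon edges it crosses (each edge strictly once or zero times, handled with the usual half-open convention). 
Parity of crossings → even ⇒ outside.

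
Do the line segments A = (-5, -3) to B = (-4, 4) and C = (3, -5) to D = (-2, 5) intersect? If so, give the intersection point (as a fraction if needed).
No (intersection of containing lines falls outside at least one segment)

Parametrize and solve: t = 14/9, s = 58/45. At least one of these is outside [0, 1], so the segments do not intersect.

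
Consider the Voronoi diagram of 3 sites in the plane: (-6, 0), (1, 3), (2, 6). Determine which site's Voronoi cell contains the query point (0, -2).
Nearest site = (1, 3)

The Voronoi cell of site s contains exactly those query points closer to s than to any other site. Compute squared distances from q = (0, -2) to each site:
  (1 − 0)² + (3 − -2)² = 26
  (-6 − 0)² + (0 − -2)² = 40
  (2 − 0)² + (6 − -2)² = 68
Minimum is attained by (1, 3), so q lies in its Voronoi cell.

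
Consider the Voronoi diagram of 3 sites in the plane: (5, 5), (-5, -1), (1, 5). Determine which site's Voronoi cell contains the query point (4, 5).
Nearest site = (5, 5)

The Voronoi cell of site s contains exactly those query points closer to s than to any other site. Compute squared distances from q = (4, 5) to each site:
  (5 − 4)² + (5 − 5)² = 1
  (1 − 4)² + (5 − 5)² = 9
  (-5 − 4)² + (-1 − 5)² = 117
Minimum is attained by (5, 5), so q lies in its Voronoi cell.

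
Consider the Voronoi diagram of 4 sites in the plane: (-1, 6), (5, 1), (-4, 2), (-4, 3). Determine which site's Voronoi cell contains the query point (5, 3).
Nearest site = (5, 1)

The Voronoi cell of site s contains exactly those query points closer to s than to any other site. Compute squared distances from q = (5, 3) to each site:
  (5 − 5)² + (1 − 3)² = 4
  (-1 − 5)² + (6 − 3)² = 45
  (-4 − 5)² + (3 − 3)² = 81
  (-4 − 5)² + (2 − 3)² = 82
Minimum is attained by (5, 1), so q lies in its Voronoi cell.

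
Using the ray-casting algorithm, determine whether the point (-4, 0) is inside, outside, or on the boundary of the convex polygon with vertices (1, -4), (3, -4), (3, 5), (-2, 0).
The point (-4, 0) lies strictly outside the polygon

Cast a horizontal ray to the right from the query point and count how many polygon edges it crosses (each edge strictly once or zero times, handled with the usual half-open convention). 
Parity of crossings → even ⇒ outside.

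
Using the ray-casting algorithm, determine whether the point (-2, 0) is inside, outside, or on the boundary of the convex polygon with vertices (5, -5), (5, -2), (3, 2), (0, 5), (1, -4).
The point (-2, 0) lies strictly outside the polygon

Cast a horizontal ray to the right from the query point and count how many polygon edges it crosses (each edge strictly once or zero times, handled with the usual half-open convention). 
Parity of crossings → even ⇒ outside.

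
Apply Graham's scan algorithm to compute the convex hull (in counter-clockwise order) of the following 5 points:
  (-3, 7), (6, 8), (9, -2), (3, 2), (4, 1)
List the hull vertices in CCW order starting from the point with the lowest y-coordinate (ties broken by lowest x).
Hull (CCW) = [(9, -2), (6, 8), (-3, 7), (4, 1)]

Graham scan procedure:
  1. Find the pivot p₀ = point with lowest y (tie → lowest x): (9, -2).
  2. Sort the remaining points by polar angle around p₀.
  3. Walk through sorted points, maintaining a stack; pop the top while the last three entries make a non-left turn (cross product ≤ 0).
  4. Final stack is the convex hull in CCW order: (9, -2), (6, 8), (-3, 7), (4, 1).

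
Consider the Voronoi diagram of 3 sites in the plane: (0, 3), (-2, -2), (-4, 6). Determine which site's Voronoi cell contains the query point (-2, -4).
Nearest site = (-2, -2)

The Voronoi cell of site s contains exactly those query points closer to s than to any other site. Compute squared distances from q = (-2, -4) to each site:
  (-2 − -2)² + (-2 − -4)² = 4
  (0 − -2)² + (3 − -4)² = 53
  (-4 − -2)² + (6 − -4)² = 104
Minimum is attained by (-2, -2), so q lies in its Voronoi cell.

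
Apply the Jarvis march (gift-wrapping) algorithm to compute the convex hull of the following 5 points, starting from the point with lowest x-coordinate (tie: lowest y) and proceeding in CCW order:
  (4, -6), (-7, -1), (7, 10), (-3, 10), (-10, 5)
Hull (CCW) = [(-10, 5), (-7, -1), (4, -6), (7, 10), (-3, 10)]

Jarvis march: at each step, from the current hull vertex p, select the next vertex q as the point such that every other point lies strictly to the left of (or on) the directed line p → q. (Equivalently: for every other point r, the cross product (q − p) × (r − p) ≥ 0.)
Starting point (lowest x, tie lowest y): (-10, 5). Wrap until returning to start. Resulting hull: (-10, 5), (-7, -1), (4, -6), (7, 10), (-3, 10).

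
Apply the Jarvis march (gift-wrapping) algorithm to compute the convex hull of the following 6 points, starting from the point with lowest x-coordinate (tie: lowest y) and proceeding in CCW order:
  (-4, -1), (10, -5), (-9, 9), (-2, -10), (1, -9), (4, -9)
Hull (CCW) = [(-9, 9), (-2, -10), (4, -9), (10, -5)]

Jarvis march: at each step, from the current hull vertex p, select the next vertex q as the point such that every other point lies strictly to the left of (or on) the directed line p → q. (Equivalently: for every other point r, the cross product (q − p) × (r − p) ≥ 0.)
Starting point (lowest x, tie lowest y): (-9, 9). Wrap until returning to start. Resulting hull: (-9, 9), (-2, -10), (4, -9), (10, -5).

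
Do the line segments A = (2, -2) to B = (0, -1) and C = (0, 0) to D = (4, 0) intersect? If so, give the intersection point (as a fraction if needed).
No (intersection of containing lines falls outside at least one segment)

Parametrize and solve: t = 2, s = -1/2. At least one of these is outside [0, 1], so the segments do not intersect.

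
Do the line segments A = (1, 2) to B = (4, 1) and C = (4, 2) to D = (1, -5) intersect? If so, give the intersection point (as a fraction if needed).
Yes; intersection at (29/8, 9/8) (t = 7/8 on AB, s = 1/8 on CD)

Parametrize AB as A + t(B − A) = (1 + 3 t, 2 + -1 t) and CD as C + s(D − C) = (4 + -3 s, 2 + -7 s). Solve the linear system for (t, s). Determinant = 24 ≠ 0, so a unique intersection of the containing lines exists. Solution: t = 7/8, s = 1/8 — both in [0, 1], so the segments cross. Intersection point: (29/8, 9/8).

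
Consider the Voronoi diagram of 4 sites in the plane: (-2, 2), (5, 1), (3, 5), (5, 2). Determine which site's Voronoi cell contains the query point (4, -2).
Nearest site = (5, 1)

The Voronoi cell of site s contains exactly those query points closer to s than to any other site. Compute squared distances from q = (4, -2) to each site:
  (5 − 4)² + (1 − -2)² = 10
  (5 − 4)² + (2 − -2)² = 17
  (3 − 4)² + (5 − -2)² = 50
  (-2 − 4)² + (2 − -2)² = 52
Minimum is attained by (5, 1), so q lies in its Voronoi cell.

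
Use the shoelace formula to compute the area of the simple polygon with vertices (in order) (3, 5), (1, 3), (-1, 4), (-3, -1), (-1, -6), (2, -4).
Area = 79/2

Shoelace formula: Area = (1/2) |Σ_i (x_i · y_{i+1} − x_{i+1} · y_i)| (indices mod n). Compute each cross term:
  (3)(3) − (1)(5) = 4
  (1)(4) − (-1)(3) = 7
  (-1)(-1) − (-3)(4) = 13
  (-3)(-6) − (-1)(-1) = 17
  (-1)(-4) − (2)(-6) = 16
  (2)(5) − (3)(-4) = 22
Sum = 79, so (signed) Area = 79/2 = 79/2, |Area| = 79/2.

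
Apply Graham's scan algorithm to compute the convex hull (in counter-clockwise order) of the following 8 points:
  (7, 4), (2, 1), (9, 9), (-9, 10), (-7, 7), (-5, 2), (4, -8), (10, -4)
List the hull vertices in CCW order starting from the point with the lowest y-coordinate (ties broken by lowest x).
Hull (CCW) = [(4, -8), (10, -4), (9, 9), (-9, 10), (-5, 2)]

Graham scan procedure:
  1. Find the pivot p₀ = point with lowest y (tie → lowest x): (4, -8).
  2. Sort the remaining points by polar angle around p₀.
  3. Walk through sorted points, maintaining a stack; pop the top while the last three entries make a non-left turn (cross product ≤ 0).
  4. Final stack is the convex hull in CCW order: (4, -8), (10, -4), (9, 9), (-9, 10), (-5, 2).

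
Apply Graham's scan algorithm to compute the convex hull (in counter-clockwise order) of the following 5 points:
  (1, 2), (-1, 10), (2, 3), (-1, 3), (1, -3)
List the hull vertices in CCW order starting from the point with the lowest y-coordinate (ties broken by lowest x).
Hull (CCW) = [(1, -3), (2, 3), (-1, 10), (-1, 3)]

Graham scan procedure:
  1. Find the pivot p₀ = point with lowest y (tie → lowest x): (1, -3).
  2. Sort the remaining points by polar angle around p₀.
  3. Walk through sorted points, maintaining a stack; pop the top while the last three entries make a non-left turn (cross product ≤ 0).
  4. Final stack is the convex hull in CCW order: (1, -3), (2, 3), (-1, 10), (-1, 3).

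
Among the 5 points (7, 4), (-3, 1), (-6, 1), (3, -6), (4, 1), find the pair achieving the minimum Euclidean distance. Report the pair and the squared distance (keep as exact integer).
Pair = ((-3, 1), (-6, 1)); squared distance = 9

Compute all C(5, 2) = 10 pairwise squared distances (x_i − x_j)² + (y_i − y_j)². The minimum is 9, attained by the pair ((-3, 1), (-6, 1)).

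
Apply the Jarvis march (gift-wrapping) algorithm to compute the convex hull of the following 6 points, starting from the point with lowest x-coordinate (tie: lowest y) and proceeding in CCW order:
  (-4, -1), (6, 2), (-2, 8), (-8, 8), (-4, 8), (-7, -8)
Hull (CCW) = [(-8, 8), (-7, -8), (6, 2), (-2, 8)]

Jarvis march: at each step, from the current hull vertex p, select the next vertex q as the point such that every other point lies strictly to the left of (or on) the directed line p → q. (Equivalently: for every other point r, the cross product (q − p) × (r − p) ≥ 0.)
Starting point (lowest x, tie lowest y): (-8, 8). Wrap until returning to start. Resulting hull: (-8, 8), (-7, -8), (6, 2), (-2, 8).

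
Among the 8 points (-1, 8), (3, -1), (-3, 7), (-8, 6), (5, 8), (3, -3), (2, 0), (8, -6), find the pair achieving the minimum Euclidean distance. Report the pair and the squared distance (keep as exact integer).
Pair = ((3, -1), (2, 0)); squared distance = 2

Compute all C(8, 2) = 28 pairwise squared distances (x_i − x_j)² + (y_i − y_j)². The minimum is 2, attained by the pair ((3, -1), (2, 0)).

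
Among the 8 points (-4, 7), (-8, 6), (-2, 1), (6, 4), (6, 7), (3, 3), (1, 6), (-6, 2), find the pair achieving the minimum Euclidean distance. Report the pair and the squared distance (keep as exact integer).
Pair = ((6, 4), (6, 7)); squared distance = 9

Compute all C(8, 2) = 28 pairwise squared distances (x_i − x_j)² + (y_i − y_j)². The minimum is 9, attained by the pair ((6, 4), (6, 7)).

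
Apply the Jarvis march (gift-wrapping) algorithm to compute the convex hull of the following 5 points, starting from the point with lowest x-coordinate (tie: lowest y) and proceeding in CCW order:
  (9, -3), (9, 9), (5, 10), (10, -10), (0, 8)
Hull (CCW) = [(0, 8), (10, -10), (9, 9), (5, 10)]

Jarvis march: at each step, from the current hull vertex p, select the next vertex q as the point such that every other point lies strictly to the left of (or on) the directed line p → q. (Equivalently: for every other point r, the cross product (q − p) × (r − p) ≥ 0.)
Starting point (lowest x, tie lowest y): (0, 8). Wrap until returning to start. Resulting hull: (0, 8), (10, -10), (9, 9), (5, 10).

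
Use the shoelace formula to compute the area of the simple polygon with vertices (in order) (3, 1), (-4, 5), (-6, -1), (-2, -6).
Area = 103/2

Shoelace formula: Area = (1/2) |Σ_i (x_i · y_{i+1} − x_{i+1} · y_i)| (indices mod n). Compute each cross term:
  (3)(5) − (-4)(1) = 19
  (-4)(-1) − (-6)(5) = 34
  (-6)(-6) − (-2)(-1) = 34
  (-2)(1) − (3)(-6) = 16
Sum = 103, so (signed) Area = 103/2 = 103/2, |Area| = 103/2.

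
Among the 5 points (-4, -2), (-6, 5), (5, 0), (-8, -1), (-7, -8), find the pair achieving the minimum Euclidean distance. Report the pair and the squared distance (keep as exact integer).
Pair = ((-4, -2), (-8, -1)); squared distance = 17

Compute all C(5, 2) = 10 pairwise squared distances (x_i − x_j)² + (y_i − y_j)². The minimum is 17, attained by the pair ((-4, -2), (-8, -1)).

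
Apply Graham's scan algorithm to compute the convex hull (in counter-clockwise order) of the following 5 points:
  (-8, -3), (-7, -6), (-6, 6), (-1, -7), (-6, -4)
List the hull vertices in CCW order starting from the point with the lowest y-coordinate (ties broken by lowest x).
Hull (CCW) = [(-1, -7), (-6, 6), (-8, -3), (-7, -6)]

Graham scan procedure:
  1. Find the pivot p₀ = point with lowest y (tie → lowest x): (-1, -7).
  2. Sort the remaining points by polar angle around p₀.
  3. Walk through sorted points, maintaining a stack; pop the top while the last three entries make a non-left turn (cross product ≤ 0).
  4. Final stack is the convex hull in CCW order: (-1, -7), (-6, 6), (-8, -3), (-7, -6).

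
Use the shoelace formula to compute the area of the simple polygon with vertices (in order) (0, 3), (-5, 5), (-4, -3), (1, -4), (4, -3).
Area = 47

Shoelace formula: Area = (1/2) |Σ_i (x_i · y_{i+1} − x_{i+1} · y_i)| (indices mod n). Compute each cross term:
  (0)(5) − (-5)(3) = 15
  (-5)(-3) − (-4)(5) = 35
  (-4)(-4) − (1)(-3) = 19
  (1)(-3) − (4)(-4) = 13
  (4)(3) − (0)(-3) = 12
Sum = 94, so (signed) Area = 94/2 = 47, |Area| = 47.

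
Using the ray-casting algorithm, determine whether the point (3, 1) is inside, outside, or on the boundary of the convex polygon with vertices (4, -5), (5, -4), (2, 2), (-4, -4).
The point (3, 1) lies strictly outside the polygon

Cast a horizontal ray to the right from the query point and count how many polygon edges it crosses (each edge strictly once or zero times, handled with the usual half-open convention). 
Parity of crossings → even ⇒ outside.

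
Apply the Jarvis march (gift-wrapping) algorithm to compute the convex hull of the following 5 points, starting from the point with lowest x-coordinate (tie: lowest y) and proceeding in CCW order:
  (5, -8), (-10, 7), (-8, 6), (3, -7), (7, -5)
Hull (CCW) = [(-10, 7), (3, -7), (5, -8), (7, -5), (-8, 6)]

Jarvis march: at each step, from the current hull vertex p, select the next vertex q as the point such that every other point lies strictly to the left of (or on) the directed line p → q. (Equivalently: for every other point r, the cross product (q − p) × (r − p) ≥ 0.)
Starting point (lowest x, tie lowest y): (-10, 7). Wrap until returning to start. Resulting hull: (-10, 7), (3, -7), (5, -8), (7, -5), (-8, 6).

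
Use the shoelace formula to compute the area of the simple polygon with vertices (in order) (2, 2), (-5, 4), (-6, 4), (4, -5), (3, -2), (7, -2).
Area = 69/2

Shoelace formula: Area = (1/2) |Σ_i (x_i · y_{i+1} − x_{i+1} · y_i)| (indices mod n). Compute each cross term:
  (2)(4) − (-5)(2) = 18
  (-5)(4) − (-6)(4) = 4
  (-6)(-5) − (4)(4) = 14
  (4)(-2) − (3)(-5) = 7
  (3)(-2) − (7)(-2) = 8
  (7)(2) − (2)(-2) = 18
Sum = 69, so (signed) Area = 69/2 = 69/2, |Area| = 69/2.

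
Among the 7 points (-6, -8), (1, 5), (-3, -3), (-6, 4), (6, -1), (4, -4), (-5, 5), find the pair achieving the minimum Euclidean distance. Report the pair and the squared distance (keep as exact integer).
Pair = ((-6, 4), (-5, 5)); squared distance = 2

Compute all C(7, 2) = 21 pairwise squared distances (x_i − x_j)² + (y_i − y_j)². The minimum is 2, attained by the pair ((-6, 4), (-5, 5)).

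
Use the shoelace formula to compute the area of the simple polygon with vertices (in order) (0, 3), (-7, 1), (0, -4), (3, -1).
Area = 35

Shoelace formula: Area = (1/2) |Σ_i (x_i · y_{i+1} − x_{i+1} · y_i)| (indices mod n). Compute each cross term:
  (0)(1) − (-7)(3) = 21
  (-7)(-4) − (0)(1) = 28
  (0)(-1) − (3)(-4) = 12
  (3)(3) − (0)(-1) = 9
Sum = 70, so (signed) Area = 70/2 = 35, |Area| = 35.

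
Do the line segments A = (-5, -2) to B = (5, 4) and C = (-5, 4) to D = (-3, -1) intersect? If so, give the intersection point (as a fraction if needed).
Yes; intersection at (-95/31, -26/31) (t = 6/31 on AB, s = 30/31 on CD)

Parametrize AB as A + t(B − A) = (-5 + 10 t, -2 + 6 t) and CD as C + s(D − C) = (-5 + 2 s, 4 + -5 s). Solve the linear system for (t, s). Determinant = 62 ≠ 0, so a unique intersection of the containing lines exists. Solution: t = 6/31, s = 30/31 — both in [0, 1], so the segments cross. Intersection point: (-95/31, -26/31).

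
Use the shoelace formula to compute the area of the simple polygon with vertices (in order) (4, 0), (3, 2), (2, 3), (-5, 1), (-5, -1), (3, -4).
Area = 79/2

Shoelace formula: Area = (1/2) |Σ_i (x_i · y_{i+1} − x_{i+1} · y_i)| (indices mod n). Compute each cross term:
  (4)(2) − (3)(0) = 8
  (3)(3) − (2)(2) = 5
  (2)(1) − (-5)(3) = 17
  (-5)(-1) − (-5)(1) = 10
  (-5)(-4) − (3)(-1) = 23
  (3)(0) − (4)(-4) = 16
Sum = 79, so (signed) Area = 79/2 = 79/2, |Area| = 79/2.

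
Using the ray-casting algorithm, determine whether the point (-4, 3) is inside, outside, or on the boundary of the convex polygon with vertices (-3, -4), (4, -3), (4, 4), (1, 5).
The point (-4, 3) lies strictly outside the polygon

Cast a horizontal ray to the right from the query point and count how many polygon edges it crosses (each edge strictly once or zero times, handled with the usual half-open convention). 
Parity of crossings → even ⇒ outside.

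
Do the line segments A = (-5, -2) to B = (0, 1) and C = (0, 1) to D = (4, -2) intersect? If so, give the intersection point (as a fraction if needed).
Yes; intersection at (0, 1) (t = 1 on AB, s = 0 on CD)

Parametrize AB as A + t(B − A) = (-5 + 5 t, -2 + 3 t) and CD as C + s(D − C) = (0 + 4 s, 1 + -3 s). Solve the linear system for (t, s). Determinant = 27 ≠ 0, so a unique intersection of the containing lines exists. Solution: t = 1, s = 0 — both in [0, 1], so the segments cross. Intersection point: (0, 1).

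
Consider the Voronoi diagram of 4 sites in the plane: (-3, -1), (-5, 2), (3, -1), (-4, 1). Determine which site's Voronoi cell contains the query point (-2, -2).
Nearest site = (-3, -1)

The Voronoi cell of site s contains exactly those query points closer to s than to any other site. Compute squared distances from q = (-2, -2) to each site:
  (-3 − -2)² + (-1 − -2)² = 2
  (-4 − -2)² + (1 − -2)² = 13
  (-5 − -2)² + (2 − -2)² = 25
  (3 − -2)² + (-1 − -2)² = 26
Minimum is attained by (-3, -1), so q lies in its Voronoi cell.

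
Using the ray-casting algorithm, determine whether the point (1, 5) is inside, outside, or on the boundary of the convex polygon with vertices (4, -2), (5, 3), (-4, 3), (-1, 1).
The point (1, 5) lies strictly outside the polygon

Cast a horizontal ray to the right from the query point and count how many polygon edges it crosses (each edge strictly once or zero times, handled with the usual half-open convention). 
Parity of crossings → even ⇒ outside.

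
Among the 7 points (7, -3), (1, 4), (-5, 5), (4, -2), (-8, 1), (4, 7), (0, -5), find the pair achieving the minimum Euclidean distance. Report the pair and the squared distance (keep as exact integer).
Pair = ((7, -3), (4, -2)); squared distance = 10

Compute all C(7, 2) = 21 pairwise squared distances (x_i − x_j)² + (y_i − y_j)². The minimum is 10, attained by the pair ((7, -3), (4, -2)).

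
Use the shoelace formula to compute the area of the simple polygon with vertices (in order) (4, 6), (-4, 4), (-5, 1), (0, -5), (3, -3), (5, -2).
Area = 143/2

Shoelace formula: Area = (1/2) |Σ_i (x_i · y_{i+1} − x_{i+1} · y_i)| (indices mod n). Compute each cross term:
  (4)(4) − (-4)(6) = 40
  (-4)(1) − (-5)(4) = 16
  (-5)(-5) − (0)(1) = 25
  (0)(-3) − (3)(-5) = 15
  (3)(-2) − (5)(-3) = 9
  (5)(6) − (4)(-2) = 38
Sum = 143, so (signed) Area = 143/2 = 143/2, |Area| = 143/2.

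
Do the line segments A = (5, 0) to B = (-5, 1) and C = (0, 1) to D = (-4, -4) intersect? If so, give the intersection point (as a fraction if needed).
Yes; intersection at (-10/27, 29/54) (t = 29/54 on AB, s = 5/54 on CD)

Parametrize AB as A + t(B − A) = (5 + -10 t, 0 + 1 t) and CD as C + s(D − C) = (0 + -4 s, 1 + -5 s). Solve the linear system for (t, s). Determinant = -54 ≠ 0, so a unique intersection of the containing lines exists. Solution: t = 29/54, s = 5/54 — both in [0, 1], so the segments cross. Intersection point: (-10/27, 29/54).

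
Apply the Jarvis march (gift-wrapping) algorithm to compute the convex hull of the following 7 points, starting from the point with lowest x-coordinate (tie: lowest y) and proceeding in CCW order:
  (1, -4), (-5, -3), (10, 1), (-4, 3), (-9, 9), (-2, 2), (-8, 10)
Hull (CCW) = [(-9, 9), (-5, -3), (1, -4), (10, 1), (-8, 10)]

Jarvis march: at each step, from the current hull vertex p, select the next vertex q as the point such that every other point lies strictly to the left of (or on) the directed line p → q. (Equivalently: for every other point r, the cross product (q − p) × (r − p) ≥ 0.)
Starting point (lowest x, tie lowest y): (-9, 9). Wrap until returning to start. Resulting hull: (-9, 9), (-5, -3), (1, -4), (10, 1), (-8, 10).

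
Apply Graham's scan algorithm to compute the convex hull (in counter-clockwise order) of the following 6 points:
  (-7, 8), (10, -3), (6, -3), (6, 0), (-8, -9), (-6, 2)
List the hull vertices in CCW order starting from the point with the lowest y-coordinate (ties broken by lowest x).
Hull (CCW) = [(-8, -9), (10, -3), (6, 0), (-7, 8)]

Graham scan procedure:
  1. Find the pivot p₀ = point with lowest y (tie → lowest x): (-8, -9).
  2. Sort the remaining points by polar angle around p₀.
  3. Walk through sorted points, maintaining a stack; pop the top while the last three entries make a non-left turn (cross product ≤ 0).
  4. Final stack is the convex hull in CCW order: (-8, -9), (10, -3), (6, 0), (-7, 8).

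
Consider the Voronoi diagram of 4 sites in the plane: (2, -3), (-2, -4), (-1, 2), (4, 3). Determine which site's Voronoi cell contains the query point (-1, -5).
Nearest site = (-2, -4)

The Voronoi cell of site s contains exactly those query points closer to s than to any other site. Compute squared distances from q = (-1, -5) to each site:
  (-2 − -1)² + (-4 − -5)² = 2
  (2 − -1)² + (-3 − -5)² = 13
  (-1 − -1)² + (2 − -5)² = 49
  (4 − -1)² + (3 − -5)² = 89
Minimum is attained by (-2, -4), so q lies in its Voronoi cell.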